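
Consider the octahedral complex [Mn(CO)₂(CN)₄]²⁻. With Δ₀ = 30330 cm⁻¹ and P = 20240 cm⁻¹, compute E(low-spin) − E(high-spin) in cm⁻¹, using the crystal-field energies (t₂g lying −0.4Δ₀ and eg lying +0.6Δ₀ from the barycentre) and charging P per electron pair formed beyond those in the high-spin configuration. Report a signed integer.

-20180

Ligand charges: 2×(+0) from CO and 4×(-1) from CN⁻ sum to -4; with overall charge -2, Mn is +2.
Mn is in group 7, so Mn²⁺ is d⁵ (7 − 2 = 5).
High-spin: t₂g³ eg², CFSE = 0.0Δ₀ = 0 cm⁻¹.
For low-spin the configuration is t₂g⁵ eg⁰: orbital energy -2.0 × 30330 = -60660 cm⁻¹, and 2 additional pairs relative to high-spin add 40480 cm⁻¹, giving -20180 cm⁻¹.
The difference is -20180 − (0) = -20180 cm⁻¹, so low-spin lies lower.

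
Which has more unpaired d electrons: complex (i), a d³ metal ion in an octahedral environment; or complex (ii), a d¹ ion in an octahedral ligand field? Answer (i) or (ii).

(i)

(i): t2g^3 e_g^0 → 3 unpaired.
(ii): t₂g¹ eg⁰ → 1 unpaired.
So (i) has more unpaired electrons.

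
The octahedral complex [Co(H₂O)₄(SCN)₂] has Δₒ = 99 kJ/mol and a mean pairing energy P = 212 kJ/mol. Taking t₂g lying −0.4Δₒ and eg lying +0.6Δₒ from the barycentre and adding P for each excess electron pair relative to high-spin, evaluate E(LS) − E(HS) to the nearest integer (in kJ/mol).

113

Ligand charges: 4×(+0) from H₂O and 2×(-1) from SCN⁻ sum to -2; with overall charge +0, Co is +2.
Co²⁺: group 9, so d-count = 9 − 2 = 7.
High-spin d⁷ fills as t₂g⁵ eg² with CFSE 5(−0.4) + 2(+0.6) = -0.8Δₒ = -79 kJ/mol.
Low-spin: t₂g⁶ eg¹, orbital CFSE = -1.8Δₒ = -178 kJ/mol; plus 1 excess pair × P = +212 kJ/mol; total 34 kJ/mol.
Thus E(LS) − E(HS) = 113 kJ/mol.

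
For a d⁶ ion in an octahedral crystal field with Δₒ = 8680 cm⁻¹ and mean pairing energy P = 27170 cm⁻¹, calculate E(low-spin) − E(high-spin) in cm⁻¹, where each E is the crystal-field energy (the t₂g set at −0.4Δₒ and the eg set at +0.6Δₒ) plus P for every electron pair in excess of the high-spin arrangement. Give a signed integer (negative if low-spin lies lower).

36980

High-spin: t₂g⁴ eg², CFSE = -0.4Δₒ = -3472 cm⁻¹.
For low-spin the configuration is t₂g⁶ eg⁰: orbital energy -2.4 × 8680 = -20832 cm⁻¹, and 2 additional pairs relative to high-spin add 54340 cm⁻¹, giving 33508 cm⁻¹.
The difference is 33508 − (-3472) = 36980 cm⁻¹, so high-spin lies lower.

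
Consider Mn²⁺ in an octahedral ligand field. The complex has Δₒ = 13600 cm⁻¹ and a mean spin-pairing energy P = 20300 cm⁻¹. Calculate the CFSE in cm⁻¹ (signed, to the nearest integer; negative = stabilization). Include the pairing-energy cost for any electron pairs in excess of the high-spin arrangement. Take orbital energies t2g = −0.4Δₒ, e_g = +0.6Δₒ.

Mn²⁺: group 7, so d-count = 7 − 2 = 5.
Δₒ < P, so pairing is avoided: the ground state is high-spin.
Filling d⁵ accordingly: t2g^3 e_g^2.
Orbital CFSE = 0.0Δₒ = 0.0 × 13600 = 0 cm⁻¹.
High-spin has no excess pairs, so no pairing correction applies.

0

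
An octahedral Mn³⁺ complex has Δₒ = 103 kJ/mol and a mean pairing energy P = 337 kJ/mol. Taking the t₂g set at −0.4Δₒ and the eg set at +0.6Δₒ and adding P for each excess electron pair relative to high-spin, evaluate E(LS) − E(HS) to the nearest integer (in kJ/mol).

Mn³⁺: group 7, so d-count = 7 − 3 = 4.
High-spin: t₂g³ eg¹, CFSE = -0.6Δₒ = -62 kJ/mol.
For low-spin the configuration is t₂g⁴ eg⁰: orbital energy -1.6 × 103 = -165 kJ/mol, and 1 additional pair relative to high-spin adds 337 kJ/mol, giving 172 kJ/mol.
Thus E(LS) − E(HS) = 234 kJ/mol.

234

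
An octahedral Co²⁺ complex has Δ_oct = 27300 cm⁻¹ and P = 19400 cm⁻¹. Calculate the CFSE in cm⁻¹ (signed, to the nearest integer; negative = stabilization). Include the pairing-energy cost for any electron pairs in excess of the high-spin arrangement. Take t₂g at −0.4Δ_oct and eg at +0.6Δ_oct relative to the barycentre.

Group 9 minus oxidation state +2 gives a d⁷ configuration for Co²⁺.
With Δ_oct > P the complex is low-spin.
That gives t₂g⁶ eg¹.
Orbital CFSE = -1.8Δ_oct = -1.8 × 27300 = -49140 cm⁻¹.
Excess pairs vs high-spin: 3 − 2 = 1; pairing cost = +19400 cm⁻¹.
Net CFSE = -49140 + 19400 = -29740 cm⁻¹.

-29740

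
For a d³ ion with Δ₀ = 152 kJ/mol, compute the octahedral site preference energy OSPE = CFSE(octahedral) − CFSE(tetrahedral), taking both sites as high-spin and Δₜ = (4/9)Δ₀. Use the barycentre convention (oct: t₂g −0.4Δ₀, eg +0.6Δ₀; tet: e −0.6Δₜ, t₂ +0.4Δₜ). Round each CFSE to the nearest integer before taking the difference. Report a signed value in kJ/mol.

-128

Octahedral high-spin t₂g³ eg⁰: CFSE = -1.2 × 152 = -182 kJ/mol.
In a tetrahedral site the filling is e² t₂¹: CFSE(tet) = -0.8Δₜ = -0.8 × (4/9)(152) = -54 kJ/mol.
OSPE = CFSE(oct) − CFSE(tet) = -182 − (-54) = -128 kJ/mol.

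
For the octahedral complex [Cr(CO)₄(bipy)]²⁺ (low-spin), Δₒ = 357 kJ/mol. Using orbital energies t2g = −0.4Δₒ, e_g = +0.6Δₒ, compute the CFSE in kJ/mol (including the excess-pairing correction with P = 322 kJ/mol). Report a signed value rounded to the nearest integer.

Ligand charges: 4×(+0) from CO and 1×(+0) from bipy sum to +0; with overall charge +2, Cr is +2.
Cr²⁺: group 6, so d-count = 6 − 2 = 4.
Configuration: t2g^4 e_g^0.
Orbital CFSE = 4(-0.4) + 0(0.6) = -1.6Δₒ = -1.6 × 357 = -571 kJ/mol.
Pairing penalty: 1 pair vs 0 in the high-spin reference → 1 extra × P = 322 kJ/mol.
Overall CFSE = -571 + 322 = -249 kJ/mol.

-249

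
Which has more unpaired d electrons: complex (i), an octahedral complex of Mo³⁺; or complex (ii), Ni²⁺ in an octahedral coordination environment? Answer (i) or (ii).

(i)

(i): Mo sits in group 6; removing 3 electrons leaves Mo³⁺ with 6 − 3 = 3 d electrons; For octahedral d³ the high- and low-spin configurations coincide; t₂g³ eg⁰ → 3 unpaired.
(ii): Ni is in group 10, so Ni²⁺ is d⁸ (10 − 2 = 8); t2g^6 e_g^2 → 2 unpaired.
So (i) has more unpaired electrons.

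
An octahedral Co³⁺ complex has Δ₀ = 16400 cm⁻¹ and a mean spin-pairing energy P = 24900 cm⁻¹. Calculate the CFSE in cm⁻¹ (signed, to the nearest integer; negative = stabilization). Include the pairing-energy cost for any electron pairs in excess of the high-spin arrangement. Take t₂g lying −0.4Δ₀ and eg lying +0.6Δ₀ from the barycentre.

-6560

Co sits in group 9; removing 3 electrons leaves Co³⁺ with 9 − 3 = 6 d electrons.
Here Δ₀ < P (16400 < 24900), so the high-spin state is favoured.
That gives t₂g⁴ eg².
Orbital CFSE = -0.4Δ₀ = -0.4 × 16400 = -6560 cm⁻¹.
High-spin has no excess pairs, so no pairing correction applies.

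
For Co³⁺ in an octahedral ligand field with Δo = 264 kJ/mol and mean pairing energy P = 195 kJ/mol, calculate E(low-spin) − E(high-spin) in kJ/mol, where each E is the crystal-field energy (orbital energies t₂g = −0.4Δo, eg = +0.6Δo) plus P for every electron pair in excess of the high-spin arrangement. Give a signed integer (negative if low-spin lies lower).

Co sits in group 9; removing 3 electrons leaves Co³⁺ with 9 − 3 = 6 d electrons.
High-spin d⁶ fills as t₂g⁴ eg² with CFSE 4(−0.4) + 2(+0.6) = -0.4Δo = -106 kJ/mol.
Low-spin: t₂g⁶ eg⁰, orbital CFSE = -2.4Δo = -634 kJ/mol; plus 2 excess pairs × P = +390 kJ/mol; total -244 kJ/mol.
The difference is -244 − (-106) = -138 kJ/mol, so low-spin lies lower.

-138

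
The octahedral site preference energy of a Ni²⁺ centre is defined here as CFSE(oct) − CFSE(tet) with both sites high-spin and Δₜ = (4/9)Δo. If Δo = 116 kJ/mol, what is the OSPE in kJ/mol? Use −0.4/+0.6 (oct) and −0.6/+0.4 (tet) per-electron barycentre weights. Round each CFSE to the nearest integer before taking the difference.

Ni²⁺: group 10, so d-count = 10 − 2 = 8.
Octahedral (high-spin): t2g^6 e_g^2, CFSE = 6(−0.4) + 2(+0.6) = -1.2Δo = -1.2 × 116 = -139 kJ/mol.
Tetrahedral: e^4 t2^4, CFSE = 4(−0.6) + 4(+0.4) = -0.8Δₜ = -0.8 × (4/9) × 116 = -41 kJ/mol.
Subtracting, OSPE = -139 − (-41) = -98 kJ/mol.

-98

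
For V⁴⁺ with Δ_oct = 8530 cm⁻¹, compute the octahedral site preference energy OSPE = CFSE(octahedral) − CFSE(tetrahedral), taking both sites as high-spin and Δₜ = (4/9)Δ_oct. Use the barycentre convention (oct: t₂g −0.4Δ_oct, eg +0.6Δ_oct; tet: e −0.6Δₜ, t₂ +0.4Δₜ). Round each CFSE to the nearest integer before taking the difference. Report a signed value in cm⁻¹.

-1137

V sits in group 5; removing 4 electrons leaves V⁴⁺ with 5 − 4 = 1 d electrons.
Octahedral (high-spin): t₂g¹ eg⁰, CFSE = 1(−0.4) + 0(+0.6) = -0.4Δ_oct = -0.4 × 8530 = -3412 cm⁻¹.
Tetrahedral e¹ t₂⁰ gives -0.6Δₜ = -0.6 × (4/9) × 8530 = -2275 cm⁻¹.
OSPE = -3412 − (-2275) = -1137 cm⁻¹.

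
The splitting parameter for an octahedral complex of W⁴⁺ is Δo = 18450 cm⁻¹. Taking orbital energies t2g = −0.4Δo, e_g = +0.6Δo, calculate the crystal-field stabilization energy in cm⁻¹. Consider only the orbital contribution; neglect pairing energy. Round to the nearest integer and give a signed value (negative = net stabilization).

Group 6 minus oxidation state +4 gives a d² configuration for W⁴⁺.
Configuration: t2g^2 e_g^0.
Orbital CFSE = 2(-0.4) + 0(0.6) = -0.8Δo = -0.8 × 18450 = -14760 cm⁻¹.

-14760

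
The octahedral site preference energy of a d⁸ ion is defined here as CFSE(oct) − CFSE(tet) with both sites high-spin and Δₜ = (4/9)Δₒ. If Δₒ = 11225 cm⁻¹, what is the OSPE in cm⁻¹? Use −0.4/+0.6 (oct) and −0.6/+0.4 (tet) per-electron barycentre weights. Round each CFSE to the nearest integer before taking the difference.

-9479

Octahedral high-spin t2g^6 e_g^2: CFSE = -1.2 × 11225 = -13470 cm⁻¹.
Tetrahedral e^4 t2^4 gives -0.8Δₜ = -0.8 × (4/9) × 11225 = -3991 cm⁻¹.
OSPE = -13470 − (-3991) = -9479 cm⁻¹.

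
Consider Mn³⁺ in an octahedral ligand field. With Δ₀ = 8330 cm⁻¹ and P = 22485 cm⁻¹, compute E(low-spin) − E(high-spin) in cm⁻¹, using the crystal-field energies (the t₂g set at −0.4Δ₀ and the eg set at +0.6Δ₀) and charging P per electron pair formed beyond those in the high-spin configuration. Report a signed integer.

Mn sits in group 7; removing 3 electrons leaves Mn³⁺ with 7 − 3 = 4 d electrons.
High-spin d⁴ fills as t₂g³ eg¹ with CFSE 3(−0.4) + 1(+0.6) = -0.6Δ₀ = -4998 cm⁻¹.
Low-spin: t₂g⁴ eg⁰, orbital CFSE = -1.6Δ₀ = -13328 cm⁻¹; plus 1 excess pair × P = +22485 cm⁻¹; total 9157 cm⁻¹.
E(LS) − E(HS) = 9157 − (-4998) = 14155 cm⁻¹.

14155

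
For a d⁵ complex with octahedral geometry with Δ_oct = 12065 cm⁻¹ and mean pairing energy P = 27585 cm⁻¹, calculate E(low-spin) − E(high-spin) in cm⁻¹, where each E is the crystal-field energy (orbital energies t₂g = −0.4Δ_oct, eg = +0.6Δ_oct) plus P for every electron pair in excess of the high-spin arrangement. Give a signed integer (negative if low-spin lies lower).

High-spin: t₂g³ eg², CFSE = 0.0Δ_oct = 0 cm⁻¹.
For low-spin the configuration is t₂g⁵ eg⁰: orbital energy -2.0 × 12065 = -24130 cm⁻¹, and 2 additional pairs relative to high-spin add 55170 cm⁻¹, giving 31040 cm⁻¹.
E(LS) − E(HS) = 31040 − (0) = 31040 cm⁻¹.

31040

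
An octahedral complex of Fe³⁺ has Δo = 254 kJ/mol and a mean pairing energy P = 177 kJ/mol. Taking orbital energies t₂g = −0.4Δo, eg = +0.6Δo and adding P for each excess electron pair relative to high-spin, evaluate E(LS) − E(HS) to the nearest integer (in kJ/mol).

-154

Fe³⁺: group 8, so d-count = 8 − 3 = 5.
High-spin: t₂g³ eg², CFSE = 0.0Δo = 0 kJ/mol.
For low-spin the configuration is t₂g⁵ eg⁰: orbital energy -2.0 × 254 = -508 kJ/mol, and 2 additional pairs relative to high-spin add 354 kJ/mol, giving -154 kJ/mol.
The difference is -154 − (0) = -154 kJ/mol, so low-spin lies lower.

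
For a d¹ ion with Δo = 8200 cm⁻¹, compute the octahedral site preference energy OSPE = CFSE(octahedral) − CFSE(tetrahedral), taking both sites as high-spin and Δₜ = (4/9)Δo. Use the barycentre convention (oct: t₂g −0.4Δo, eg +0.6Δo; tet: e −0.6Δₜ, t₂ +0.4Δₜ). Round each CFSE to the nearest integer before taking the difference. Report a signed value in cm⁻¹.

-1093

Octahedral (high-spin): t2g^1 e_g^0, CFSE = 1(−0.4) + 0(+0.6) = -0.4Δo = -0.4 × 8200 = -3280 cm⁻¹.
In a tetrahedral site the filling is e^1 t2^0: CFSE(tet) = -0.6Δₜ = -0.6 × (4/9)(8200) = -2187 cm⁻¹.
OSPE = CFSE(oct) − CFSE(tet) = -3280 − (-2187) = -1093 cm⁻¹.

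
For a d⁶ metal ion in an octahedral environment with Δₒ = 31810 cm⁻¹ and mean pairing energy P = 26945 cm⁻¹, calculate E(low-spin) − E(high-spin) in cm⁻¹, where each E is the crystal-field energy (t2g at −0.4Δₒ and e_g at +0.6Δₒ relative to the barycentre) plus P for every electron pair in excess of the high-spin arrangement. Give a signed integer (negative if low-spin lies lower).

-9730

High-spin d⁶ fills as t2g^4 e_g^2 with CFSE 4(−0.4) + 2(+0.6) = -0.4Δₒ = -12724 cm⁻¹.
Low-spin: t2g^6 e_g^0, orbital CFSE = -2.4Δₒ = -76344 cm⁻¹; plus 2 excess pairs × P = +53890 cm⁻¹; total -22454 cm⁻¹.
Thus E(LS) − E(HS) = -9730 cm⁻¹.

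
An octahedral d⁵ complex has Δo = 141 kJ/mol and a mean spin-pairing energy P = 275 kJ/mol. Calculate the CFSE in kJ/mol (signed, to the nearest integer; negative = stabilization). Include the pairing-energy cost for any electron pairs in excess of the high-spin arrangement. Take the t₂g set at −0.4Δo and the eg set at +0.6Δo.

With Δo < P the complex is high-spin.
Filling d⁵ accordingly: t₂g³ eg².
Orbital CFSE = 0.0Δo = 0.0 × 141 = 0 kJ/mol.
High-spin has no excess pairs, so no pairing correction applies.

0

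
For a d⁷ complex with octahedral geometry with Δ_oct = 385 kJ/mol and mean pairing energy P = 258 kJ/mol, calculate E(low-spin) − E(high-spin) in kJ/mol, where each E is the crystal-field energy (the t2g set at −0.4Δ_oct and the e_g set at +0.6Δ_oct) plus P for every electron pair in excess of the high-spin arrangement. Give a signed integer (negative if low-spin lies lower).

High-spin d⁷ fills as t2g^5 e_g^2 with CFSE 5(−0.4) + 2(+0.6) = -0.8Δ_oct = -308 kJ/mol.
Low-spin t2g^6 e_g^1 gives -1.8Δ_oct = -693 kJ/mol, but forming 1 extra pair costs 1P = 258 kJ/mol, so E(LS) = -693 + 258 = -435 kJ/mol.
Thus E(LS) − E(HS) = -127 kJ/mol.

-127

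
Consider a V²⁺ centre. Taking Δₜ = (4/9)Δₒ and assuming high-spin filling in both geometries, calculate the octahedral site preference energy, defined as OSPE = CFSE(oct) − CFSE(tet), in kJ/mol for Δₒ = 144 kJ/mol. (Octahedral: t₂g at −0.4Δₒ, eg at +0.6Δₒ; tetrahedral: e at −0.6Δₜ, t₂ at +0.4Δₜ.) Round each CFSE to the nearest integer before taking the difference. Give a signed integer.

-122

Group 5 minus oxidation state +2 gives a d³ configuration for V²⁺.
Octahedral (high-spin): t2g^3 e_g^0, CFSE = 3(−0.4) + 0(+0.6) = -1.2Δₒ = -1.2 × 144 = -173 kJ/mol.
Tetrahedral: e^2 t2^1, CFSE = 2(−0.6) + 1(+0.4) = -0.8Δₜ = -0.8 × (4/9) × 144 = -51 kJ/mol.
Subtracting, OSPE = -173 − (-51) = -122 kJ/mol.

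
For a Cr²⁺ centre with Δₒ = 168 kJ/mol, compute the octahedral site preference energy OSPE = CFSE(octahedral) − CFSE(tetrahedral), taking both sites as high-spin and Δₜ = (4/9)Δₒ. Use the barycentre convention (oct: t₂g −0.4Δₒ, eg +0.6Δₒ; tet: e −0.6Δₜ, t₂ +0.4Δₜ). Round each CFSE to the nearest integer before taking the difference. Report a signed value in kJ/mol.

-71

Cr sits in group 6; removing 2 electrons leaves Cr²⁺ with 6 − 2 = 4 d electrons.
In an octahedral site d⁴ (HS) is t2g^3 e_g^1, giving CFSE(oct) = -0.6Δₒ = -101 kJ/mol.
In a tetrahedral site the filling is e^2 t2^2: CFSE(tet) = -0.4Δₜ = -0.4 × (4/9)(168) = -30 kJ/mol.
OSPE = -101 − (-30) = -71 kJ/mol.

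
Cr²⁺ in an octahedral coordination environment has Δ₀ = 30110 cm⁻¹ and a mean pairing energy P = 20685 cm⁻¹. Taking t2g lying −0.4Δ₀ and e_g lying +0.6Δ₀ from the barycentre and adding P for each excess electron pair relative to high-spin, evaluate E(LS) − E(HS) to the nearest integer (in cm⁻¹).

Cr is in group 6, so Cr²⁺ is d⁴ (6 − 2 = 4).
High-spin: t2g^3 e_g^1, CFSE = -0.6Δ₀ = -18066 cm⁻¹.
Low-spin: t2g^4 e_g^0, orbital CFSE = -1.6Δ₀ = -48176 cm⁻¹; plus 1 excess pair × P = +20685 cm⁻¹; total -27491 cm⁻¹.
E(LS) − E(HS) = -27491 − (-18066) = -9425 cm⁻¹.

-9425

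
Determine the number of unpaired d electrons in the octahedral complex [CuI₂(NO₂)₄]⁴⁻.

Ligand charges: 2×(-1) from I⁻ and 4×(-1) from NO₂⁻ sum to -6; with overall charge -4, Cu is +2.
Cu is in group 11, so Cu²⁺ is d⁹ (11 − 2 = 9).
Configuration: t₂g⁶ eg³, giving 1 unpaired electron.

1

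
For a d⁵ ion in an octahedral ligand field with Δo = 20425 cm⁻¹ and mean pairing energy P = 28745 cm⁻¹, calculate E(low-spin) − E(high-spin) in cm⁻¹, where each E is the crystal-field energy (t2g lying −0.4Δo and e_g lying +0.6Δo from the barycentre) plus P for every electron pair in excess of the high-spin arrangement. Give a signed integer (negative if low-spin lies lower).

In the high-spin limit (t2g^3 e_g^2) the orbital term is 0.0Δo = 0 cm⁻¹, with no excess pairing.
For low-spin the configuration is t2g^5 e_g^0: orbital energy -2.0 × 20425 = -40850 cm⁻¹, and 2 additional pairs relative to high-spin add 57490 cm⁻¹, giving 16640 cm⁻¹.
The difference is 16640 − (0) = 16640 cm⁻¹, so high-spin lies lower.

16640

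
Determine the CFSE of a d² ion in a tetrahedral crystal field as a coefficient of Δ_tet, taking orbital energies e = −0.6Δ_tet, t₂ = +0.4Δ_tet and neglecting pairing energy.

-1.2 Δ_tet

Tetrahedral fields are weak (Δₜ ≈ 4/9 Δₒ), so electrons fill high-spin.
Configuration: e² t₂⁰.
CFSE = 2(-0.6Δ_tet) + 0(0.4Δ_tet) = -1.2Δ_tet + 0.0Δ_tet = -1.2Δ_tet.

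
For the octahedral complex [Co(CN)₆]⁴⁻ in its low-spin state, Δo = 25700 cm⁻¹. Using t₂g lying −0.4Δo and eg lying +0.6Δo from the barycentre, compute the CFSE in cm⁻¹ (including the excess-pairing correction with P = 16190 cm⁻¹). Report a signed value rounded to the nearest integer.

Each CN⁻ contributes -1; 6 × (-1) = -6. With overall charge -4, Co is in the +2 oxidation state.
Co is in group 9, so Co²⁺ is d⁷ (9 − 2 = 7).
Electron filling gives t₂g⁶ eg¹.
CFSE(orbital) = 6×(-0.4Δo) + 1×(0.6Δo) = -1.8Δo; with Δo = 25700 cm⁻¹ that is -46260 cm⁻¹.
High-spin d⁷ would be t₂g⁵ eg² with 2 pairs; low-spin has 3, so 1 excess pair costs +1P = +16190 cm⁻¹.
Overall CFSE = -46260 + 16190 = -30070 cm⁻¹.

-30070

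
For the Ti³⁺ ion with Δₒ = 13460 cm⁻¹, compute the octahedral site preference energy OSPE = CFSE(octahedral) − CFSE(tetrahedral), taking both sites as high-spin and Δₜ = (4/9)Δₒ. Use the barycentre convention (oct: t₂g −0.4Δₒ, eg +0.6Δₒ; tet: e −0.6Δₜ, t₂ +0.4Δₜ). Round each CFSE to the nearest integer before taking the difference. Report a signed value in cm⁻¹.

Ti³⁺: group 4, so d-count = 4 − 3 = 1.
Octahedral high-spin t₂g¹ eg⁰: CFSE = -0.4 × 13460 = -5384 cm⁻¹.
Tetrahedral: e¹ t₂⁰, CFSE = 1(−0.6) + 0(+0.4) = -0.6Δₜ = -0.6 × (4/9) × 13460 = -3589 cm⁻¹.
OSPE = -5384 − (-3589) = -1795 cm⁻¹.

-1795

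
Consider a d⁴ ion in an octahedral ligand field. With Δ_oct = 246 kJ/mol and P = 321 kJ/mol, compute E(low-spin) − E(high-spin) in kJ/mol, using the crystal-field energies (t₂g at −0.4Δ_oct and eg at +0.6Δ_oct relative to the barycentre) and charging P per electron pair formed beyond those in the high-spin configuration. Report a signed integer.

75

High-spin d⁴ fills as t₂g³ eg¹ with CFSE 3(−0.4) + 1(+0.6) = -0.6Δ_oct = -148 kJ/mol.
For low-spin the configuration is t₂g⁴ eg⁰: orbital energy -1.6 × 246 = -394 kJ/mol, and 1 additional pair relative to high-spin adds 321 kJ/mol, giving -73 kJ/mol.
E(LS) − E(HS) = -73 − (-148) = 75 kJ/mol.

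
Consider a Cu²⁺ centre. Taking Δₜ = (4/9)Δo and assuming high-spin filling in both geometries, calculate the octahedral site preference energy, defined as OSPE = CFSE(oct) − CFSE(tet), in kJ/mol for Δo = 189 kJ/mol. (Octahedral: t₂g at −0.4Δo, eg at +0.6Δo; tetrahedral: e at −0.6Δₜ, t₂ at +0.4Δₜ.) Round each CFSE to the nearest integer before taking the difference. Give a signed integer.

Cu sits in group 11; removing 2 electrons leaves Cu²⁺ with 11 − 2 = 9 d electrons.
Octahedral (high-spin): t₂g⁶ eg³, CFSE = 6(−0.4) + 3(+0.6) = -0.6Δo = -0.6 × 189 = -113 kJ/mol.
Tetrahedral: e⁴ t₂⁵, CFSE = 4(−0.6) + 5(+0.4) = -0.4Δₜ = -0.4 × (4/9) × 189 = -34 kJ/mol.
OSPE = -113 − (-34) = -79 kJ/mol.

-79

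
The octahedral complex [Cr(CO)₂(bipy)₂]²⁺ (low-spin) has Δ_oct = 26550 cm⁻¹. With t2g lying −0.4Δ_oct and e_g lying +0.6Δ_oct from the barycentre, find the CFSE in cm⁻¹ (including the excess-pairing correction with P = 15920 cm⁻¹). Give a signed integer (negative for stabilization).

-26560

Ligand charges: 2×(+0) from CO and 2×(+0) from bipy sum to +0; with overall charge +2, Cr is +2.
Cr²⁺: group 6, so d-count = 6 − 2 = 4.
The d⁴ electrons fill as t2g^4 e_g^0.
Orbital CFSE = 4(-0.4) + 0(0.6) = -1.6Δ_oct = -1.6 × 26550 = -42480 cm⁻¹.
Pairing penalty: 1 pair vs 0 in the high-spin reference → 1 extra × P = 15920 cm⁻¹.
Net CFSE = -42480 + 15920 = -26560 cm⁻¹.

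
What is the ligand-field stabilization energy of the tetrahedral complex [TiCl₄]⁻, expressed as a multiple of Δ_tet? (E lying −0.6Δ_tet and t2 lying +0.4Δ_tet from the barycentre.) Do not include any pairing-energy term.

-0.6 Δ_tet

Each Cl⁻ contributes -1; 4 × (-1) = -4. With overall charge -1, Ti is in the +3 oxidation state.
Ti sits in group 4; removing 3 electrons leaves Ti³⁺ with 4 − 3 = 1 d electrons.
Tetrahedral fields are weak (Δₜ ≈ 4/9 Δₒ), so electrons fill high-spin.
Configuration: e^1 t2^0.
CFSE = 1(-0.6Δ_tet) + 0(0.4Δ_tet) = -0.6Δ_tet + 0.0Δ_tet = -0.6Δ_tet.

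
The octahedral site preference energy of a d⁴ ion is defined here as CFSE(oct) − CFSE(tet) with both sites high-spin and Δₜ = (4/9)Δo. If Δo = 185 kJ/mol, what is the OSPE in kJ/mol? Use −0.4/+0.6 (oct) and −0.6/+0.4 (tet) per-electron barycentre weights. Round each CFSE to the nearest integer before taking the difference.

In an octahedral site d⁴ (HS) is t₂g³ eg¹, giving CFSE(oct) = -0.6Δo = -111 kJ/mol.
In a tetrahedral site the filling is e² t₂²: CFSE(tet) = -0.4Δₜ = -0.4 × (4/9)(185) = -33 kJ/mol.
Subtracting, OSPE = -111 − (-33) = -78 kJ/mol.

-78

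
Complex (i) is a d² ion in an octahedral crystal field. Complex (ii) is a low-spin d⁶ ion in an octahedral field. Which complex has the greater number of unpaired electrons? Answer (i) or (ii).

(i): For octahedral d² the high- and low-spin configurations coincide; t₂g² eg⁰ → 2 unpaired.
(ii): t2g^6 e_g^0 → 0 unpaired.
So (i) has more unpaired electrons.

(i)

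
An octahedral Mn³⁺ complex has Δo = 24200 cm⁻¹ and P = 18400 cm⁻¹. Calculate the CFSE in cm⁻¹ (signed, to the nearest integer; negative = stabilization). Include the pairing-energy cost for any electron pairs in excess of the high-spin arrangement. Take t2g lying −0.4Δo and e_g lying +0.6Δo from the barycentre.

-20320

Mn³⁺: group 7, so d-count = 7 − 3 = 4.
With Δo > P the complex is low-spin.
That gives t2g^4 e_g^0.
Orbital CFSE = -1.6Δo = -1.6 × 24200 = -38720 cm⁻¹.
Excess pairs vs high-spin: 1 − 0 = 1; pairing cost = +18400 cm⁻¹.
Net CFSE = -38720 + 18400 = -20320 cm⁻¹.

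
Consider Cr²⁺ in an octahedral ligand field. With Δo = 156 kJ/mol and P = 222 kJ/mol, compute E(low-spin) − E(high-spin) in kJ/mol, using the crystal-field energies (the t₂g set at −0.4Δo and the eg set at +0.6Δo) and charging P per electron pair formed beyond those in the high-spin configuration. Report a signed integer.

66

Cr is in group 6, so Cr²⁺ is d⁴ (6 − 2 = 4).
In the high-spin limit (t₂g³ eg¹) the orbital term is -0.6Δo = -94 kJ/mol, with no excess pairing.
Low-spin: t₂g⁴ eg⁰, orbital CFSE = -1.6Δo = -250 kJ/mol; plus 1 excess pair × P = +222 kJ/mol; total -28 kJ/mol.
The difference is -28 − (-94) = 66 kJ/mol, so high-spin lies lower.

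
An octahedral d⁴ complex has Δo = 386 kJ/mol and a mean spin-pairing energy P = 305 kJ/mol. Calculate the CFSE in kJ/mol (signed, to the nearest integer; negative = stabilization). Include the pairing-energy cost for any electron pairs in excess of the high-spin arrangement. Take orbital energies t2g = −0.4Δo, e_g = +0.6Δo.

-313

Δo > P, so pairing is preferred: the ground state is low-spin.
Configuration: t2g^4 e_g^0.
Orbital CFSE = -1.6Δo = -1.6 × 386 = -618 kJ/mol.
Excess pairs vs high-spin: 1 − 0 = 1; pairing cost = +305 kJ/mol.
Net CFSE = -618 + 305 = -313 kJ/mol.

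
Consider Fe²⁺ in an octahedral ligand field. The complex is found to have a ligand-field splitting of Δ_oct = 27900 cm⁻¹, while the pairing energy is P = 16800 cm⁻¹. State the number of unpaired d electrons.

Group 8 minus oxidation state +2 gives a d⁶ configuration for Fe²⁺.
Δ_oct > P, so pairing is preferred: the ground state is low-spin.
Filling d⁶ accordingly: t2g^6 e_g^0.
Unpaired electrons: 0.

0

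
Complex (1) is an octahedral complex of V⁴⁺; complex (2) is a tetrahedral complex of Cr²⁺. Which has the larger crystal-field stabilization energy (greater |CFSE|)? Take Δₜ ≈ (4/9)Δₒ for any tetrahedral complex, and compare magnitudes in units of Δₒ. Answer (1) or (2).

(1)

(1): V⁴⁺: group 5, so d-count = 5 − 4 = 1; For octahedral d¹ the high- and low-spin configurations coincide; t₂g¹ eg⁰, CFSE = -0.4Δₒ.
(2): Group 6 minus oxidation state +2 gives a d⁴ configuration for Cr²⁺; Tetrahedral splitting is small, so the complex is high-spin; e^2 t2^2, CFSE = -0.4Δₜ ≈ -0.18Δₒ.
So (1) has the larger |CFSE|.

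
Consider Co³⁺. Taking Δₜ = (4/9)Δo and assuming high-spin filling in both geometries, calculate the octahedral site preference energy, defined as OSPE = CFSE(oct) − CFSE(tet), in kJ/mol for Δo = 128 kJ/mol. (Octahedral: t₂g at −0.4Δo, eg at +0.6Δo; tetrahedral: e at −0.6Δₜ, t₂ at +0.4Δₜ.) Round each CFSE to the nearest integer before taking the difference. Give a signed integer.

-17

Group 9 minus oxidation state +3 gives a d⁶ configuration for Co³⁺.
Octahedral (high-spin): t₂g⁴ eg², CFSE = 4(−0.4) + 2(+0.6) = -0.4Δo = -0.4 × 128 = -51 kJ/mol.
Tetrahedral: e³ t₂³, CFSE = 3(−0.6) + 3(+0.4) = -0.6Δₜ = -0.6 × (4/9) × 128 = -34 kJ/mol.
OSPE = CFSE(oct) − CFSE(tet) = -51 − (-34) = -17 kJ/mol.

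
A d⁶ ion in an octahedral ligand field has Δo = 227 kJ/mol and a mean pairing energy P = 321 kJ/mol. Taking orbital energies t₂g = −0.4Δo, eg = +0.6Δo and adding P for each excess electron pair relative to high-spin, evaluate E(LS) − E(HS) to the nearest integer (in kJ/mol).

188

High-spin d⁶ fills as t₂g⁴ eg² with CFSE 4(−0.4) + 2(+0.6) = -0.4Δo = -91 kJ/mol.
For low-spin the configuration is t₂g⁶ eg⁰: orbital energy -2.4 × 227 = -545 kJ/mol, and 2 additional pairs relative to high-spin add 642 kJ/mol, giving 97 kJ/mol.
E(LS) − E(HS) = 97 − (-91) = 188 kJ/mol.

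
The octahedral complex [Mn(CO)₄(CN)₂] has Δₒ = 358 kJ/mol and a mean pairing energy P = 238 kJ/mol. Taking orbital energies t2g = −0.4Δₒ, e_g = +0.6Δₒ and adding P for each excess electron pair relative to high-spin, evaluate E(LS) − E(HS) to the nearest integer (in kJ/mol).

Ligand charges: 4×(+0) from CO and 2×(-1) from CN⁻ sum to -2; with overall charge +0, Mn is +2.
Mn²⁺: group 7, so d-count = 7 − 2 = 5.
High-spin d⁵ fills as t2g^3 e_g^2 with CFSE 3(−0.4) + 2(+0.6) = 0.0Δₒ = 0 kJ/mol.
Low-spin t2g^5 e_g^0 gives -2.0Δₒ = -716 kJ/mol, but forming 2 extra pairs costs 2P = 476 kJ/mol, so E(LS) = -716 + 476 = -240 kJ/mol.
The difference is -240 − (0) = -240 kJ/mol, so low-spin lies lower.

-240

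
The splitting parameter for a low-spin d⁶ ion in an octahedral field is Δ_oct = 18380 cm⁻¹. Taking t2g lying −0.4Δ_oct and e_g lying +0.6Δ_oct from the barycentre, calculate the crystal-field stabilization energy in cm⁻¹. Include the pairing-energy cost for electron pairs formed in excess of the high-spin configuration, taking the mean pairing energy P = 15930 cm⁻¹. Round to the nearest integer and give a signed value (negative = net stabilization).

Configuration: t2g^6 e_g^0.
Orbital CFSE = 6(-0.4) + 0(0.6) = -2.4Δ_oct = -2.4 × 18380 = -44112 cm⁻¹.
Relative to high-spin t2g^4 e_g^2 (1 paired), the low-spin configuration has 2 additional pairs, contributing +2 × 15930 = +31860 cm⁻¹.
Net CFSE = -44112 + 31860 = -12252 cm⁻¹.

-12252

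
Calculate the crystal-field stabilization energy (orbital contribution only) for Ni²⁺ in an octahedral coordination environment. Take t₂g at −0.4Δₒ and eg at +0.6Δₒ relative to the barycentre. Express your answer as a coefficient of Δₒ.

-1.2 Δₒ

Group 10 minus oxidation state +2 gives a d⁸ configuration for Ni²⁺.
Configuration: t₂g⁶ eg².
CFSE = 6(-0.4Δₒ) + 2(0.6Δₒ) = -2.4Δₒ + 1.2Δₒ = -1.2Δₒ.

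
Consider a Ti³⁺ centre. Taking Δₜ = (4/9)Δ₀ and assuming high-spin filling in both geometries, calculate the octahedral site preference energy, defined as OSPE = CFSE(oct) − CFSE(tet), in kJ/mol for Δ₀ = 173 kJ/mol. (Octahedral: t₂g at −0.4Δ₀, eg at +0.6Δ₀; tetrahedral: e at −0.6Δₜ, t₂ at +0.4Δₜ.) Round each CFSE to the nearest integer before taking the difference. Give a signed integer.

-23

Ti sits in group 4; removing 3 electrons leaves Ti³⁺ with 4 − 3 = 1 d electrons.
In an octahedral site d¹ (HS) is t₂g¹ eg⁰, giving CFSE(oct) = -0.4Δ₀ = -69 kJ/mol.
Tetrahedral e¹ t₂⁰ gives -0.6Δₜ = -0.6 × (4/9) × 173 = -46 kJ/mol.
OSPE = -69 − (-46) = -23 kJ/mol.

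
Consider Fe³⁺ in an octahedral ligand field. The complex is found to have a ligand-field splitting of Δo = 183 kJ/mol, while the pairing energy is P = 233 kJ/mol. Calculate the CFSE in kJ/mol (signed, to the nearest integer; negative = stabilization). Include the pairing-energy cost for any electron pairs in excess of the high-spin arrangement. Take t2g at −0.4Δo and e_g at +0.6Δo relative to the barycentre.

Fe is in group 8, so Fe³⁺ is d⁵ (8 − 3 = 5).
With Δo < P the complex is high-spin.
Filling d⁵ accordingly: t2g^3 e_g^2.
Orbital CFSE = 0.0Δo = 0.0 × 183 = 0 kJ/mol.
High-spin has no excess pairs, so no pairing correction applies.

0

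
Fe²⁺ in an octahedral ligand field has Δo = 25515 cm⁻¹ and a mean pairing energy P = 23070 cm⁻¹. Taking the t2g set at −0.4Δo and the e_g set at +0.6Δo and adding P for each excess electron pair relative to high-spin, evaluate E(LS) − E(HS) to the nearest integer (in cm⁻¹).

-4890

Fe sits in group 8; removing 2 electrons leaves Fe²⁺ with 8 − 2 = 6 d electrons.
High-spin d⁶ fills as t2g^4 e_g^2 with CFSE 4(−0.4) + 2(+0.6) = -0.4Δo = -10206 cm⁻¹.
For low-spin the configuration is t2g^6 e_g^0: orbital energy -2.4 × 25515 = -61236 cm⁻¹, and 2 additional pairs relative to high-spin add 46140 cm⁻¹, giving -15096 cm⁻¹.
The difference is -15096 − (-10206) = -4890 cm⁻¹, so low-spin lies lower.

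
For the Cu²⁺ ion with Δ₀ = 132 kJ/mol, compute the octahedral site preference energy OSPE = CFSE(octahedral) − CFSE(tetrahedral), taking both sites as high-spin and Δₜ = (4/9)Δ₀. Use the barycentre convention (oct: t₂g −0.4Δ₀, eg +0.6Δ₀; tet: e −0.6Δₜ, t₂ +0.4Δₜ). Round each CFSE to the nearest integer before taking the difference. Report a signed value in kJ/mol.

-56

Group 11 minus oxidation state +2 gives a d⁹ configuration for Cu²⁺.
Octahedral (high-spin): t₂g⁶ eg³, CFSE = 6(−0.4) + 3(+0.6) = -0.6Δ₀ = -0.6 × 132 = -79 kJ/mol.
Tetrahedral e⁴ t₂⁵ gives -0.4Δₜ = -0.4 × (4/9) × 132 = -23 kJ/mol.
OSPE = CFSE(oct) − CFSE(tet) = -79 − (-23) = -56 kJ/mol.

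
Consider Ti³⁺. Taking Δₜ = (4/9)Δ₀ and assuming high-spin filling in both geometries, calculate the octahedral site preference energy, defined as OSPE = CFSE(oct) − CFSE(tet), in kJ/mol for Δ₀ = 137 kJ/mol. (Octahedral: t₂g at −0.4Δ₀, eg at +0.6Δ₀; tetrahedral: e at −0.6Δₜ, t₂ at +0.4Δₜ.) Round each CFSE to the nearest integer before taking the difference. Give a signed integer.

Group 4 minus oxidation state +3 gives a d¹ configuration for Ti³⁺.
Octahedral (high-spin): t2g^1 e_g^0, CFSE = 1(−0.4) + 0(+0.6) = -0.4Δ₀ = -0.4 × 137 = -55 kJ/mol.
Tetrahedral e^1 t2^0 gives -0.6Δₜ = -0.6 × (4/9) × 137 = -37 kJ/mol.
OSPE = CFSE(oct) − CFSE(tet) = -55 − (-37) = -18 kJ/mol.

-18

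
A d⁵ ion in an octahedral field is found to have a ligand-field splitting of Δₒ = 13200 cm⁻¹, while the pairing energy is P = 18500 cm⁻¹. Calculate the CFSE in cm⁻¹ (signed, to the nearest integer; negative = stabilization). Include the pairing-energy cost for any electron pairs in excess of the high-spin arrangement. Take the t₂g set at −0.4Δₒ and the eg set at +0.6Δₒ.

Δₒ < P, so pairing is avoided: the ground state is high-spin.
Filling d⁵ accordingly: t₂g³ eg².
Orbital CFSE = 0.0Δₒ = 0.0 × 13200 = 0 cm⁻¹.
High-spin has no excess pairs, so no pairing correction applies.

0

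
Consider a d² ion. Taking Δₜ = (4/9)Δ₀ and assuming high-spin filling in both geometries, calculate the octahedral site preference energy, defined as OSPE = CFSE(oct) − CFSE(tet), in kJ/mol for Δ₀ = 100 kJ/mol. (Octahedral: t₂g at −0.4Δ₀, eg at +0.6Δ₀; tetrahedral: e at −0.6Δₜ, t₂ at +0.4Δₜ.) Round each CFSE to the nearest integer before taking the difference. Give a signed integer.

In an octahedral site d² (HS) is t2g^2 e_g^0, giving CFSE(oct) = -0.8Δ₀ = -80 kJ/mol.
Tetrahedral: e^2 t2^0, CFSE = 2(−0.6) + 0(+0.4) = -1.2Δₜ = -1.2 × (4/9) × 100 = -53 kJ/mol.
OSPE = CFSE(oct) − CFSE(tet) = -80 − (-53) = -27 kJ/mol.

-27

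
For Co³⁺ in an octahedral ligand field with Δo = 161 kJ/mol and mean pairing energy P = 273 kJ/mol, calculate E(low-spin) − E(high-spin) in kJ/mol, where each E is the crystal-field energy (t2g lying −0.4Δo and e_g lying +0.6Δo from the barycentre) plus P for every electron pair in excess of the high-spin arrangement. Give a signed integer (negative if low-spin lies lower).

Co is in group 9, so Co³⁺ is d⁶ (9 − 3 = 6).
High-spin: t2g^4 e_g^2, CFSE = -0.4Δo = -64 kJ/mol.
Low-spin: t2g^6 e_g^0, orbital CFSE = -2.4Δo = -386 kJ/mol; plus 2 excess pairs × P = +546 kJ/mol; total 160 kJ/mol.
E(LS) − E(HS) = 160 − (-64) = 224 kJ/mol.

224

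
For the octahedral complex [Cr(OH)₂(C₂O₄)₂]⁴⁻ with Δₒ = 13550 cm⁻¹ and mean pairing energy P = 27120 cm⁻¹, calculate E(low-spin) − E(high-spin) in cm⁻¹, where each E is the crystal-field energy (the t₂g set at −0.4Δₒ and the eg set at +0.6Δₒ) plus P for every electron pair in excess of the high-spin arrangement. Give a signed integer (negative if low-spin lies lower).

Ligand charges: 2×(-1) from OH⁻ and 2×(-2) from C₂O₄²⁻ sum to -6; with overall charge -4, Cr is +2.
Cr is in group 6, so Cr²⁺ is d⁴ (6 − 2 = 4).
High-spin d⁴ fills as t₂g³ eg¹ with CFSE 3(−0.4) + 1(+0.6) = -0.6Δₒ = -8130 cm⁻¹.
Low-spin t₂g⁴ eg⁰ gives -1.6Δₒ = -21680 cm⁻¹, but forming 1 extra pair costs 1P = 27120 cm⁻¹, so E(LS) = -21680 + 27120 = 5440 cm⁻¹.
The difference is 5440 − (-8130) = 13570 cm⁻¹, so high-spin lies lower.

13570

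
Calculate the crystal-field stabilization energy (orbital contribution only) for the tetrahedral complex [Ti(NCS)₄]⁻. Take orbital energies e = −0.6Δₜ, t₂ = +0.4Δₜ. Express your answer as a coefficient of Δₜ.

-0.6 Δₜ

Each NCS⁻ contributes -1; 4 × (-1) = -4. With overall charge -1, Ti is in the +3 oxidation state.
Group 4 minus oxidation state +3 gives a d¹ configuration for Ti³⁺.
With tetrahedral geometry the complex is necessarily high-spin.
Configuration: e¹ t₂⁰.
CFSE = 1(-0.6Δₜ) + 0(0.4Δₜ) = -0.6Δₜ + 0.0Δₜ = -0.6Δₜ.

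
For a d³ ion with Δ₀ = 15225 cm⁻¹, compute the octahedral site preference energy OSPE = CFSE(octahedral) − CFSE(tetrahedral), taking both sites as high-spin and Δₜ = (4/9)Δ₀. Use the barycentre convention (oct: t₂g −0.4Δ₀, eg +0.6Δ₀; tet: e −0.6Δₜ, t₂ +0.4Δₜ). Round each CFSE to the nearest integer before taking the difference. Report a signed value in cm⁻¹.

In an octahedral site d³ (HS) is t2g^3 e_g^0, giving CFSE(oct) = -1.2Δ₀ = -18270 cm⁻¹.
Tetrahedral e^2 t2^1 gives -0.8Δₜ = -0.8 × (4/9) × 15225 = -5413 cm⁻¹.
Subtracting, OSPE = -18270 − (-5413) = -12857 cm⁻¹.

-12857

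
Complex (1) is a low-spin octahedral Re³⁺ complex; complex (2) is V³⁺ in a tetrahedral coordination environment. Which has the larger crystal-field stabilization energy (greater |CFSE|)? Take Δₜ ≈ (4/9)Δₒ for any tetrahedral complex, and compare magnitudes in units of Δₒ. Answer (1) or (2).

(1)

(1): Re is in group 7, so Re³⁺ is d⁴ (7 − 3 = 4); t₂g⁴ eg⁰, CFSE = -1.6Δₒ.
(2): V³⁺: group 5, so d-count = 5 − 3 = 2; With tetrahedral geometry the complex is necessarily high-spin; e² t₂⁰, CFSE = -1.2Δₜ ≈ -0.53Δₒ.
So (1) has the larger |CFSE|.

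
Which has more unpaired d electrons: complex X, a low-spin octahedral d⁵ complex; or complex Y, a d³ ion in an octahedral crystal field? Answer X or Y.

X: t₂g⁵ eg⁰ → 1 unpaired.
Y: t2g^3 e_g^0 → 3 unpaired.
So Y has more unpaired electrons.

Y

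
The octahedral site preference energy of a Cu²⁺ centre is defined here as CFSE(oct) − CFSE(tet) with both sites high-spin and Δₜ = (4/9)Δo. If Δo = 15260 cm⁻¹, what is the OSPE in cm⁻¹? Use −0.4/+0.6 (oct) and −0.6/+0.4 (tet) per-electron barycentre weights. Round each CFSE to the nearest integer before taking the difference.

Group 11 minus oxidation state +2 gives a d⁹ configuration for Cu²⁺.
Octahedral high-spin t₂g⁶ eg³: CFSE = -0.6 × 15260 = -9156 cm⁻¹.
Tetrahedral: e⁴ t₂⁵, CFSE = 4(−0.6) + 5(+0.4) = -0.4Δₜ = -0.4 × (4/9) × 15260 = -2713 cm⁻¹.
OSPE = -9156 − (-2713) = -6443 cm⁻¹.

-6443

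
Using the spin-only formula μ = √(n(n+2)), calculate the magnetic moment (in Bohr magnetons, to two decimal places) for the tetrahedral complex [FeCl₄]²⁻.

Each Cl⁻ contributes -1; 4 × (-1) = -4. With overall charge -2, Fe is in the +2 oxidation state.
Fe²⁺: group 8, so d-count = 8 − 2 = 6.
Tetrahedral splitting is small, so the complex is high-spin.
Configuration: e³ t₂³ → 4 unpaired electrons.
μ(spin-only) = √[4(4+2)] = √24 ≈ 4.90 Bohr magnetons.

4.90 Bohr magnetons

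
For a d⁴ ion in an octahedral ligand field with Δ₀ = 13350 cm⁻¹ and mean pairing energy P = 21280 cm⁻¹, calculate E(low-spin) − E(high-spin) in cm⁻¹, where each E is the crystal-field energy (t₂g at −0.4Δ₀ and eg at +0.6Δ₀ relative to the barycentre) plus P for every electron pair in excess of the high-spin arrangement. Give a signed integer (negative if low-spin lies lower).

7930

In the high-spin limit (t₂g³ eg¹) the orbital term is -0.6Δ₀ = -8010 cm⁻¹, with no excess pairing.
Low-spin: t₂g⁴ eg⁰, orbital CFSE = -1.6Δ₀ = -21360 cm⁻¹; plus 1 excess pair × P = +21280 cm⁻¹; total -80 cm⁻¹.
E(LS) − E(HS) = -80 − (-8010) = 7930 cm⁻¹.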